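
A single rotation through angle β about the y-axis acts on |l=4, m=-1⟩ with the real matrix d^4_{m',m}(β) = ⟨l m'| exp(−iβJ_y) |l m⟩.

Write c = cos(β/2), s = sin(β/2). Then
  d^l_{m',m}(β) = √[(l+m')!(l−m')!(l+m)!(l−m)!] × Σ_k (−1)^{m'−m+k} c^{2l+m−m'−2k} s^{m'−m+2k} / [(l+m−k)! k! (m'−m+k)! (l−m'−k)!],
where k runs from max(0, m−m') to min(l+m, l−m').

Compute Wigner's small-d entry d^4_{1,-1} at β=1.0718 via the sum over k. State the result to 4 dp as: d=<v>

d^4_{1,-1}(β=1.0718) via Wigner's sum:
c=cos(1.0718/2)=0.859809, s=sin(1.0718/2)=0.510615; N=√[120·6·6·120]=720.000000
The bounds max(0,m−m')=0 and min(l+m,l−m')=3 give 4 terms
  k=0: (−1)^2·720.0000/(72)·0.8598^6·0.5106^2 = +1.053417
  k=1: (−1)^3·720.0000/(24)·0.8598^4·0.5106^4 = -1.114563
  k=2: (−1)^4·720.0000/(48)·0.8598^2·0.5106^6 = +0.196543
  k=3: (−1)^5·720.0000/(720)·0.8598^0·0.5106^8 = -0.004621
d^4_{1,-1}(1.0718) = +1.053417 -1.114563 +0.196543 -0.004621 = +0.130776

d=0.1308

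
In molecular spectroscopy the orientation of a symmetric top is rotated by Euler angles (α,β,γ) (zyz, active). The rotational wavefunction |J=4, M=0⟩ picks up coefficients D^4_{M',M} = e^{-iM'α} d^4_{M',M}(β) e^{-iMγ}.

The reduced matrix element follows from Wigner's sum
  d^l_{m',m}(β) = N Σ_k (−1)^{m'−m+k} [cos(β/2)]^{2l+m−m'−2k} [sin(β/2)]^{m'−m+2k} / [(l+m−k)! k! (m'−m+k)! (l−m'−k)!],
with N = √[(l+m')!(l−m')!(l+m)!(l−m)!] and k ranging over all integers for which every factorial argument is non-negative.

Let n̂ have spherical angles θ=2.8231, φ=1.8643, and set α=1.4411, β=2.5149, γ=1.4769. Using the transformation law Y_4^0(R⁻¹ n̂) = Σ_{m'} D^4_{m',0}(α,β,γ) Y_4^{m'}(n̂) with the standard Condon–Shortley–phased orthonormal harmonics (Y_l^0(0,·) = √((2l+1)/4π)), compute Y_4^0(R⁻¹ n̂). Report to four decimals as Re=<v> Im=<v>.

Need the full column D^4_{m',0} for m'=−4..4 at α=1.4411, β=2.5149, γ=1.4769.
cos(β/2)=0.308244, sin(β/2)=0.951307
d^4_{-4,0}: single k=4 term ⇒ +0.061860;  D = +0.053721-0.030672i
d^4_{-3,0}: k∈[3..4] ⇒ +0.028346 -0.269992 = -0.241646;  D = +0.091667+0.223584i
d^4_{-2,0}: k∈[2..4] ⇒ +0.007364 -0.187047 +0.668090 = +0.488407;  D = -0.472068+0.125273i
d^4_{-1,0}: k∈[1..4] ⇒ +0.001125 -0.064284 +0.612285 -0.971976 = -0.422850;  D = -0.054688-0.419298i
d^4_{0,0}: k∈[0..4] ⇒ +0.000081 -0.012420 +0.266172 -1.126766 +0.670760 = -0.202173;  D = -0.202173+0.000000i
d^4_{1,0}: k∈[0..3] ⇒ -0.001125 +0.064284 -0.612285 +0.971976 = +0.422850;  D = +0.054688-0.419298i
d^4_{2,0}: k∈[0..2] ⇒ +0.007364 -0.187047 +0.668090 = +0.488407;  D = -0.472068-0.125273i
d^4_{3,0}: k∈[0..1] ⇒ -0.028346 +0.269992 = +0.241646;  D = -0.091667+0.223584i
d^4_{4,0}: single k=0 term ⇒ +0.061860;  D = +0.053721+0.030672i
Y_4^{m'}(θ=2.8231,φ=1.8643) and Σ D·Y over m':
  (+0.0537-0.0307i)·(+0.0016-0.0039i)  (+0.0917+0.2236i)·(-0.0281-0.0232i)  (-0.4721+0.1253i)·(-0.1451+0.0965i)  (-0.0547-0.4193i)·(+0.1349+0.4463i)  (-0.2022+0.0000i)·(+0.4670+0.0000i)  (+0.0547-0.4193i)·(-0.1349+0.4463i)  (-0.4721-0.1253i)·(-0.1451-0.0965i)  (-0.0917+0.2236i)·(+0.0281-0.0232i)  (+0.0537+0.0307i)·(+0.0016+0.0039i)
Y_4^0(R⁻¹ n̂) = +0.383061+0.000000i

Re=0.3831 Im=0.0000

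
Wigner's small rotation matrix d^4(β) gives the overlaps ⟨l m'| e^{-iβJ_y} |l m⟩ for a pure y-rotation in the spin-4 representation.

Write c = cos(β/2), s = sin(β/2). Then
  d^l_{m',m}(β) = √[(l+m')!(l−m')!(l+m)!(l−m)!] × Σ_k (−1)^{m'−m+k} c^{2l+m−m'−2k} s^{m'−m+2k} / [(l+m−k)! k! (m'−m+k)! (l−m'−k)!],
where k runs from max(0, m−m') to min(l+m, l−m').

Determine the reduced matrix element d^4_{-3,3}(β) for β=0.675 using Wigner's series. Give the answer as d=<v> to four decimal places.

d=0.0081

d^4_{-3,3}(β=0.675) via Wigner's sum:
Half-angle: c=0.943585, s=0.331129. N=√(1·5040·5040·1)=5040.000000
Admissible k: 6..7 (factorial args all ≥0)
  k=6: (−1)^0·5040.0000/(720)·0.9436^2·0.3311^6 = +0.008216
  k=7: (−1)^1·5040.0000/(5040)·0.9436^0·0.3311^8 = -0.000145
d^4_{-3,3}(0.675) = +0.008216 -0.000145 = +0.008071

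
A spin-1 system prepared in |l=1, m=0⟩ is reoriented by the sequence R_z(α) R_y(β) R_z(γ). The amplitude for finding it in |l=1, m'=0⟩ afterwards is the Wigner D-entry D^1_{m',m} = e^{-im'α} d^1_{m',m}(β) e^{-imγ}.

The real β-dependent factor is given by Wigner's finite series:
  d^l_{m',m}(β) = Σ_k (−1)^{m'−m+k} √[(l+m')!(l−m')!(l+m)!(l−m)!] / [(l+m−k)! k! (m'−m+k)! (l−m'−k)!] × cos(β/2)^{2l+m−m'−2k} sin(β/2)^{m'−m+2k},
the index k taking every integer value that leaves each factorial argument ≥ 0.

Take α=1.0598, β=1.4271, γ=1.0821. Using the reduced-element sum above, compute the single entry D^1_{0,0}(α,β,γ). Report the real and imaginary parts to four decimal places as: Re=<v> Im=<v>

D^1_{0,0}(1.0598,1.4271,1.0821) = e^{-i·0·1.0598}·d^1_{0,0}(1.4271)·e^{-i·0·1.0821}. Compute d first:
Half-angle: c=0.756043, s=0.654522. N=√(1·1·1·1)=1.000000
Admissible k: 0..1 (factorial args all ≥0)
  k=0: (−1)^0·1.0000/(1)·0.7560^2·0.6545^0 = +0.571601
  k=1: (−1)^1·1.0000/(1)·0.7560^0·0.6545^2 = -0.428399
d^1_{0,0}(1.4271) = +0.571601 -0.428399 = +0.143202
Phases: e^{-i·(0)·1.0598}=+1.000000+0.000000i, e^{-i·(0)·1.0821}=+1.000000+0.000000i ⇒ D=+0.143202+0.000000i

Re=0.1432 Im=0.0000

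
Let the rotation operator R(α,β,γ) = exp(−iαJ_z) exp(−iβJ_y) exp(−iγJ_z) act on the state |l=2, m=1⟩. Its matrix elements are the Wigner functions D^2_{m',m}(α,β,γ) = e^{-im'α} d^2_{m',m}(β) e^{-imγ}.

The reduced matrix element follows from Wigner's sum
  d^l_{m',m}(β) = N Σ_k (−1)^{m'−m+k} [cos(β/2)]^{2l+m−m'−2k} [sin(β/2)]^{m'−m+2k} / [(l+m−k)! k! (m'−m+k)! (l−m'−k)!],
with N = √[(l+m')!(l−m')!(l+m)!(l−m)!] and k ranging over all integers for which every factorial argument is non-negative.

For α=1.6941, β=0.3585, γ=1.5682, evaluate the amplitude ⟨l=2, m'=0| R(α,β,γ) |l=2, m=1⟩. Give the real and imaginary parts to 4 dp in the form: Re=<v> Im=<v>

Re=0.0010 Im=-0.4024

D^2_{0,1}(1.6941,0.3585,1.5682) = e^{-i·0·1.6941}·d^2_{0,1}(0.3585)·e^{-i·1·1.5682}. Compute d first:
c=cos(0.3585/2)=0.983978, s=sin(0.3585/2)=0.178292; N=√[2·2·6·1]=4.898979
k: max(0,(1)−(0))=1 … min(2+(1),2−(0))=2
  k=1: (−1)^0·4.8990/(2)·0.9840^3·0.1783^1 = +0.416066
  k=2: (−1)^1·4.8990/(2)·0.9840^1·0.1783^3 = -0.013660
d^2_{0,1}(0.3585) = +0.416066 -0.013660 = +0.402406
Phases: e^{-i·(0)·1.6941}=+1.000000+0.000000i, e^{-i·(1)·1.5682}=+0.002596-0.999997i ⇒ D=+0.001045-0.402405i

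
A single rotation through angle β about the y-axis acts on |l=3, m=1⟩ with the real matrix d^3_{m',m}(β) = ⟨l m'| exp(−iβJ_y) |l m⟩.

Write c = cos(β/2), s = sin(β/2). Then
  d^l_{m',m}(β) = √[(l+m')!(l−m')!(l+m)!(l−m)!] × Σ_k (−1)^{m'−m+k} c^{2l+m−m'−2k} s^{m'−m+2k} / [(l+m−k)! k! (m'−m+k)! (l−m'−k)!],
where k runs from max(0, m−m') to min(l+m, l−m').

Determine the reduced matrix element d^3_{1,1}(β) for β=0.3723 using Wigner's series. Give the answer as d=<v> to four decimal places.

d^3_{1,1}(β=0.3723) via Wigner's sum:
Half-angle: c=0.982724, s=0.185077. N=√(24·2·24·2)=48.000000
k: max(0,(1)−(1))=0 … min(3+(1),3−(1))=2
  k=0: (−1)^0·48.0000/(48)·0.9827^6·0.1851^0 = +0.900719
  k=1: (−1)^1·48.0000/(6)·0.9827^4·0.1851^2 = -0.255576
  k=2: (−1)^2·48.0000/(8)·0.9827^2·0.1851^4 = +0.006799
d^3_{1,1}(0.3723) = +0.900719 -0.255576 +0.006799 = +0.651942

d=0.6519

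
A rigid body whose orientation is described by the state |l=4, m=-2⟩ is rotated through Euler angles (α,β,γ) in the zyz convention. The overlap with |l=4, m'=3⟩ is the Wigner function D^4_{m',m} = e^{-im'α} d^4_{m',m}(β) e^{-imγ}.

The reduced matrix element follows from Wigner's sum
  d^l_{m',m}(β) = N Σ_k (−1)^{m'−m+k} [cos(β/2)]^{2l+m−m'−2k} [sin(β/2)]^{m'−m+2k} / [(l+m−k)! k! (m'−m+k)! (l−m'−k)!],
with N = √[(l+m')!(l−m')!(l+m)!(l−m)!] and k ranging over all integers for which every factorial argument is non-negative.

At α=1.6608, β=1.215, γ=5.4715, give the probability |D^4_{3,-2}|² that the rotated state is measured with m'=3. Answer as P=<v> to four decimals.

P=0.0998

First d^4_{3,-2}(β=1.215), then the phase factors e^{-i(3)α} and e^{-i(-2)γ}:
c=cos(1.215/2)=0.821078, s=sin(1.215/2)=0.570817; N=√[5040·1·2·720]=2693.993318
Admissible k: 0..1 (factorial args all ≥0)
  k=0: (−1)^5·2693.9933/(240)·0.8211^3·0.5708^5 = -0.376548
  k=1: (−1)^6·2693.9933/(720)·0.8211^1·0.5708^7 = +0.060663
d^4_{3,-2}(1.215) = -0.376548 +0.060663 = -0.315885
|D^4_{3,-2}|² = |d^4_{3,-2}(β)|² = (-0.315885)² = 0.099784 (the z-rotation phases have unit modulus)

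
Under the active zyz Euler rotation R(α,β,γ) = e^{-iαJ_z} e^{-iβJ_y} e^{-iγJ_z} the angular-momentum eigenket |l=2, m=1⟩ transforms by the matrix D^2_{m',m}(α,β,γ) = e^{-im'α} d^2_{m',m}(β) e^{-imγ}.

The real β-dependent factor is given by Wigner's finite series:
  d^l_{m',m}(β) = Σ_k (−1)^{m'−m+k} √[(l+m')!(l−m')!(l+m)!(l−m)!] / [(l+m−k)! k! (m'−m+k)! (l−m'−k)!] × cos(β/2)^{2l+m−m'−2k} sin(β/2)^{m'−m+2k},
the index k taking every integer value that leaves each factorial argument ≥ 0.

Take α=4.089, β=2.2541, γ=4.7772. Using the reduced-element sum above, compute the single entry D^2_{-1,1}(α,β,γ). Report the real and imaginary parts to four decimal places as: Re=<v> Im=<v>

Re=-0.1655 Im=0.1361

Split into d^2_{-1,1}(β=2.2541) × two z-phases.
With c≡cos(β/2)=0.429326 and s≡sin(β/2)=0.903150, N=[1·6·6·1]^{1/2}=6.000000
k∈{2,3} keeps every argument non-negative
  k=2: (−1)^0·6.0000/(2)·0.4293^2·0.9031^2 = +0.451040
  k=3: (−1)^1·6.0000/(6)·0.4293^0·0.9031^4 = -0.665333
d^2_{-1,1}(2.2541) = +0.451040 -0.665333 = -0.214293
Attach z-rotation phases: D = e^{-i(-1)(4.089)}·(-0.214293)·e^{-i(1)(4.7772)} = -0.165518+0.136108i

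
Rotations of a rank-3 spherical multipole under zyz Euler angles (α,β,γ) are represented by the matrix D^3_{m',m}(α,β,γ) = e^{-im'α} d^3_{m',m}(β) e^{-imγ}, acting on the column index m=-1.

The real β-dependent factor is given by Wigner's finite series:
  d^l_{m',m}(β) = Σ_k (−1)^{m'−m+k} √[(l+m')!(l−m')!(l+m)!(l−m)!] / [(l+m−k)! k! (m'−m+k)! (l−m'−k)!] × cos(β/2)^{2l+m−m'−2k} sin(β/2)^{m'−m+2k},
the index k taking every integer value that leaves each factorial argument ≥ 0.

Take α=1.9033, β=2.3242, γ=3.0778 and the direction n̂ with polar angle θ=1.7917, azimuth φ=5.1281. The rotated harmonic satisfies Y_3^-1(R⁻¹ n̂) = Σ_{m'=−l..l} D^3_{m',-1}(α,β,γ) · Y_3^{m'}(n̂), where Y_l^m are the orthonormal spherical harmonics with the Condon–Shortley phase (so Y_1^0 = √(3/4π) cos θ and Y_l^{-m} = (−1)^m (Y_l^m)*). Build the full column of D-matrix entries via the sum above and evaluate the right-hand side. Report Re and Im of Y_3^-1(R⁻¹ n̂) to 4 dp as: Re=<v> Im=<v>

Re=-0.1510 Im=-0.0052

Need the full column D^3_{m',-1} for m'=−3..3 at α=1.9033, β=2.3242, γ=3.0778.
cos(β/2)=0.397413, sin(β/2)=0.917640
d^3_{-3,-1}: single k=2 term ⇒ +0.081350;  D = -0.065393+0.048391i
d^3_{-2,-1}: k∈[1..2] ⇒ +0.028766 -0.306743 = -0.277976;  D = -0.229233-0.157236i
d^3_{-1,-1}: k∈[0..2] ⇒ +0.003940 -0.168037 +0.671931 = +0.507834;  D = +0.134824-0.489610i
d^3_{0,-1}: k∈[0..2] ⇒ -0.031512 +0.504029 -0.895765 = -0.423247;  D = +0.422387-0.026982i
d^3_{1,-1}: k∈[0..2] ⇒ +0.126028 -0.895909 +0.597081 = -0.172800;  D = -0.066702-0.159408i
d^3_{2,-1}: k∈[0..1] ⇒ -0.306743 +0.817718 = +0.510975;  D = +0.381174-0.340297i
d^3_{3,-1}: single k=0 term ⇒ +0.433730;  D = -0.378643-0.211545i
Y_3^{m'}(θ=1.7917,φ=5.1281) and Σ D·Y over m':
  (-0.0654+0.0484i)·(-0.3674-0.1233i)  (-0.2292-0.1572i)·(+0.1436-0.1575i)  (+0.1348-0.4896i)·(-0.0968-0.2192i)  (+0.4224-0.0270i)·(+0.2257+0.0000i)  (-0.0667-0.1594i)·(+0.0968-0.2192i)  (+0.3812-0.3403i)·(+0.1436+0.1575i)  (-0.3786-0.2115i)·(+0.3674-0.1233i)
Y_3^-1(R⁻¹ n̂) = -0.151004-0.005164i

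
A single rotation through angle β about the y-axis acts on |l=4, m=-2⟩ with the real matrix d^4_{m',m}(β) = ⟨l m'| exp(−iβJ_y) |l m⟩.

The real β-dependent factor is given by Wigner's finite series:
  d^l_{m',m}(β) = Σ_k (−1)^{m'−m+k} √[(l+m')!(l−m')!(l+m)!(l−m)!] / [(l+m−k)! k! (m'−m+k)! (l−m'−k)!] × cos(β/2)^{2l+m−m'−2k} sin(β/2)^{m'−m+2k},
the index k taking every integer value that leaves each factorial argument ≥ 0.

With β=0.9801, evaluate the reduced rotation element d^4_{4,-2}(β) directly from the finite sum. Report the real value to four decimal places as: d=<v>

d=0.0448

d^4_{4,-2}(β=0.9801) via Wigner's sum:
c=cos(0.9801/2)=0.882309, s=sin(0.9801/2)=0.470670; N=√[40320·1·2·720]=7619.763776
The bounds max(0,m−m')=0 and min(l+m,l−m')=0 give 1 term
  k=0: (−1)^6·7619.7638/(1440)·0.8823^2·0.4707^6 = +0.044784
d^4_{4,-2}(0.9801) = +0.044784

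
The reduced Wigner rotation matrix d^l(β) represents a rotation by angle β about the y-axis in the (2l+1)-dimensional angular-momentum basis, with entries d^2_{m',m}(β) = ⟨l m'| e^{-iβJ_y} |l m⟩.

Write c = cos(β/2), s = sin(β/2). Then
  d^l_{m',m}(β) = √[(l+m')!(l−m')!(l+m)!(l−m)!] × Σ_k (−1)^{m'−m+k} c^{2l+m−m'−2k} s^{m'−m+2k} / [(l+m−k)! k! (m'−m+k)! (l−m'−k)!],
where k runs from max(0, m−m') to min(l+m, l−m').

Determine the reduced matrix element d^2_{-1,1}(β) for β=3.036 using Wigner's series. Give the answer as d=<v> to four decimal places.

d^2_{-1,1}(β=3.036) via Wigner's sum:
c=cos(3.036/2)=0.052772, s=sin(3.036/2)=0.998607; N=√[1·6·6·1]=6.000000
k∈{2,3} keeps every argument non-negative
  k=2: (−1)^0·6.0000/(2)·0.0528^2·0.9986^2 = +0.008331
  k=3: (−1)^1·6.0000/(6)·0.0528^0·0.9986^4 = -0.994438
d^2_{-1,1}(3.036) = +0.008331 -0.994438 = -0.986107

d=-0.9861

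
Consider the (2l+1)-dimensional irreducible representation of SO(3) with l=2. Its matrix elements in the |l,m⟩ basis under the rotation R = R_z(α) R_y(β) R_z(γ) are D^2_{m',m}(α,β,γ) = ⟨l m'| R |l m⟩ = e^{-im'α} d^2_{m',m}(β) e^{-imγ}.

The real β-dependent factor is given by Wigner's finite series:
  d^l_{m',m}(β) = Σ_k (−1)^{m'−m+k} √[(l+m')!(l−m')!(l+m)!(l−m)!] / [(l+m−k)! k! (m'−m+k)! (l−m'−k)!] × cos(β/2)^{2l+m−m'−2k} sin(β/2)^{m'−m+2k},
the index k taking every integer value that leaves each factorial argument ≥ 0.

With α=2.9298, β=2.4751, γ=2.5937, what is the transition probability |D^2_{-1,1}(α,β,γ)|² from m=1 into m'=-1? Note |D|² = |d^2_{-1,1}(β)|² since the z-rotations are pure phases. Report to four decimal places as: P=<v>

P=0.2609

First d^2_{-1,1}(β=2.4751), then the phase factors e^{-i(-1)α} and e^{-i(1)γ}:
With c≡cos(β/2)=0.327112 and s≡sin(β/2)=0.944985, N=[1·6·6·1]^{1/2}=6.000000
Admissible k: 2..3 (factorial args all ≥0)
  k=2: (−1)^0·6.0000/(2)·0.3271^2·0.9450^2 = +0.286659
  k=3: (−1)^1·6.0000/(6)·0.3271^0·0.9450^4 = -0.797444
d^2_{-1,1}(2.4751) = +0.286659 -0.797444 = -0.510785
|D^2_{-1,1}|² = |d^2_{-1,1}(β)|² = (-0.510785)² = 0.260902 (the z-rotation phases have unit modulus)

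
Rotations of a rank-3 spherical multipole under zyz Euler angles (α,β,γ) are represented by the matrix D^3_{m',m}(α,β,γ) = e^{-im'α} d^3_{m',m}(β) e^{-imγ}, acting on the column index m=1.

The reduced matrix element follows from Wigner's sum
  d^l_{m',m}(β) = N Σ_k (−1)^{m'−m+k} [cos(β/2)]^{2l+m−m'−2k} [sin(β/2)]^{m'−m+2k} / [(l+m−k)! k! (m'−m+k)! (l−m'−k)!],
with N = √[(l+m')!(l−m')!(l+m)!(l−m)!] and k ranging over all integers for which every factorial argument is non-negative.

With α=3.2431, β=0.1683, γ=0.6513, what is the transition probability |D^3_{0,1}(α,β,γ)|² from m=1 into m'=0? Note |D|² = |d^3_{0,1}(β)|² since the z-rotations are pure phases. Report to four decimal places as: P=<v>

P=0.0784

D^3_{0,1}(3.2431,0.1683,0.6513) = e^{-i·0·3.2431}·d^3_{0,1}(0.1683)·e^{-i·1·0.6513}. Compute d first:
c=cos(0.1683/2)=0.996461, s=sin(0.1683/2)=0.084051; N=√[6·6·24·2]=41.569219
k∈{1,2,3} keeps every argument non-negative
  k=1: (−1)^0·41.5692/(12)·0.9965^5·0.0841^1 = +0.286045
  k=2: (−1)^1·41.5692/(4)·0.9965^3·0.0841^3 = -0.006105
  k=3: (−1)^2·41.5692/(12)·0.9965^1·0.0841^5 = +0.000014
d^3_{0,1}(0.1683) = +0.286045 -0.006105 +0.000014 = +0.279954
|D^3_{0,1}|² = |d^3_{0,1}(β)|² = (+0.279954)² = 0.078374 (the z-rotation phases have unit modulus)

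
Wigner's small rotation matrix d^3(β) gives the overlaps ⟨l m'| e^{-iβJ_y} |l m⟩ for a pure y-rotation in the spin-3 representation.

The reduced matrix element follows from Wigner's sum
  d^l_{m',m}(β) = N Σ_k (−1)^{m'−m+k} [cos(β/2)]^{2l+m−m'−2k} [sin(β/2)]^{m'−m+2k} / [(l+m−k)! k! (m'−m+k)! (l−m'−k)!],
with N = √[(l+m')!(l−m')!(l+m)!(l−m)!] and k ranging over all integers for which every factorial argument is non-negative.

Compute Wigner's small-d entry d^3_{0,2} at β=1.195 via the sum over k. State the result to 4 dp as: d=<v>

d=0.4349

d^3_{0,2}(β=1.195) via Wigner's sum:
With c≡cos(β/2)=0.826745 and s≡sin(β/2)=0.562577, N=[6·6·120·1]^{1/2}=65.726707
Admissible k: 2..3 (factorial args all ≥0)
  k=2: (−1)^0·65.7267/(12)·0.8267^4·0.5626^2 = +0.809861
  k=3: (−1)^1·65.7267/(12)·0.8267^2·0.5626^4 = -0.375001
d^3_{0,2}(1.195) = +0.809861 -0.375001 = +0.434860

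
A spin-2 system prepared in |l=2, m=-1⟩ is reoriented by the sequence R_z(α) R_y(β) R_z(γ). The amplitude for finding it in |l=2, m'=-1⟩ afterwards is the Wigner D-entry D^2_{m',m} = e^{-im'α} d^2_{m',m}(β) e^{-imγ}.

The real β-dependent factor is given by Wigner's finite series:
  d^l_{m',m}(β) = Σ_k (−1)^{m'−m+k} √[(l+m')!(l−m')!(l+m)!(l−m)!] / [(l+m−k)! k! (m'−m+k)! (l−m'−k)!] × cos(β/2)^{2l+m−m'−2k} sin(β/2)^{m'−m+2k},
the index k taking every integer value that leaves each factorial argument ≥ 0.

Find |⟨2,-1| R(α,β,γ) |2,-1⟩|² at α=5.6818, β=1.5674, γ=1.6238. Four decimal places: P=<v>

P=0.2483

First d^2_{-1,-1}(β=1.5674), then the phase factors e^{-i(-1)α} and e^{-i(-1)γ}:
With c≡cos(β/2)=0.708307 and s≡sin(β/2)=0.705905, N=[1·6·1·6]^{1/2}=6.000000
k: max(0,(-1)−(-1))=0 … min(2+(-1),2−(-1))=1
  k=0: (−1)^0·6.0000/(6)·0.7083^4·0.7059^0 = +0.251701
  k=1: (−1)^1·6.0000/(2)·0.7083^2·0.7059^2 = -0.749991
d^2_{-1,-1}(1.5674) = +0.251701 -0.749991 = -0.498290
|D^2_{-1,-1}|² = |d^2_{-1,-1}(β)|² = (-0.498290)² = 0.248293 (the z-rotation phases have unit modulus)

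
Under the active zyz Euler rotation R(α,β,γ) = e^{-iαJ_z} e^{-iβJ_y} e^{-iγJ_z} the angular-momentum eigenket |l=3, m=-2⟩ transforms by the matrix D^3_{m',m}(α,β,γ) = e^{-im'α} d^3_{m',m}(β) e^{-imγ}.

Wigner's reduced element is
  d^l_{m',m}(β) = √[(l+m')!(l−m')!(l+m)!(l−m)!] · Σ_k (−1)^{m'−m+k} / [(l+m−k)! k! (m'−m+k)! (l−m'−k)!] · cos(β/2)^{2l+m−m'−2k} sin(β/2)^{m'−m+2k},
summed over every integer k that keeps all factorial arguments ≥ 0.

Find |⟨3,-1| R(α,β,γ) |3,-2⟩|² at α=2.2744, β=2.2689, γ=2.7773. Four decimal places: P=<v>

First d^3_{-1,-2}(β=2.2689), then the phase factors e^{-i(-1)α} and e^{-i(-2)γ}:
Half-angle: c=0.422631, s=0.906302. N=√(2·24·1·120)=75.894664
k∈{0,1} keeps every argument non-negative
  k=0: (−1)^1·75.8947/(24)·0.4226^5·0.9063^1 = -0.038644
  k=1: (−1)^2·75.8947/(12)·0.4226^3·0.9063^3 = +0.355412
d^3_{-1,-2}(2.2689) = -0.038644 +0.355412 = +0.316769
|D^3_{-1,-2}|² = |d^3_{-1,-2}(β)|² = (+0.316769)² = 0.100342 (the z-rotation phases have unit modulus)

P=0.1003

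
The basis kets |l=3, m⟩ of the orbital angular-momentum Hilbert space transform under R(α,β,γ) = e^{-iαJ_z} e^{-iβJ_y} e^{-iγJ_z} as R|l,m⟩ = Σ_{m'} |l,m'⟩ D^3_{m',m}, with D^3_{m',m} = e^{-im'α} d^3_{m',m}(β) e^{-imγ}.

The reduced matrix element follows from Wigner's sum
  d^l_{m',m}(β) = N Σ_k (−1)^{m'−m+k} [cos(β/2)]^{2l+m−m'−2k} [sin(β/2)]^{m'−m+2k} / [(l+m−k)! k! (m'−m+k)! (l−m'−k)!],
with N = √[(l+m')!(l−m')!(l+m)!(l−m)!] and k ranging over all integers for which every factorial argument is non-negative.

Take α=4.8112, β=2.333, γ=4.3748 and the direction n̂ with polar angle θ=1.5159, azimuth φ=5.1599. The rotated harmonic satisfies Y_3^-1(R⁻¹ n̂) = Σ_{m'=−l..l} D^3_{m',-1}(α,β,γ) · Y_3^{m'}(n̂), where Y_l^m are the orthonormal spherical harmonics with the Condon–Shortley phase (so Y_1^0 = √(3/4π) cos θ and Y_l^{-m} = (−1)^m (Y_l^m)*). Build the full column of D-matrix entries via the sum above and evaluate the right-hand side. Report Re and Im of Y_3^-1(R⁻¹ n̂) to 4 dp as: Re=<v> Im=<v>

Need the full column D^3_{m',-1} for m'=−3..3 at α=4.8112, β=2.333, γ=4.3748.
cos(β/2)=0.393372, sin(β/2)=0.919379
d^3_{-3,-1}: single k=2 term ⇒ +0.078388;  D = +0.078321-0.003225i
d^3_{-2,-1}: k∈[1..2] ⇒ +0.027385 -0.299174 = -0.271789;  D = -0.037917-0.269132i
d^3_{-1,-1}: k∈[0..2] ⇒ +0.003705 -0.161917 +0.663341 = +0.505129;  D = -0.490798+0.119471i
d^3_{0,-1}: k∈[0..2] ⇒ -0.029999 +0.491594 -0.895092 = -0.433497;  D = +0.143580+0.409029i
d^3_{1,-1}: k∈[0..2] ⇒ +0.121438 -0.884455 +0.603905 = -0.159112;  D = -0.144200+0.067253i
d^3_{2,-1}: k∈[0..1] ⇒ -0.299174 +0.817104 = +0.517929;  D = +0.264156+0.445503i
d^3_{3,-1}: single k=0 term ⇒ +0.428185;  D = -0.344968+0.253652i
Y_3^{m'}(θ=1.5159,φ=5.1599) and Σ D·Y over m':
  (+0.0783-0.0032i)·(-0.4046-0.0940i)  (-0.0379-0.2691i)·(-0.0350+0.0436i)  (-0.4908+0.1195i)·(-0.1375-0.2865i)  (+0.1436+0.4090i)·(-0.0611+0.0000i)  (-0.1442+0.0673i)·(+0.1375-0.2865i)  (+0.2642+0.4455i)·(-0.0350-0.0436i)  (-0.3450+0.2537i)·(+0.4046-0.0940i)
Y_3^-1(R⁻¹ n̂) = -0.032055+0.259411i

Re=-0.0321 Im=0.2594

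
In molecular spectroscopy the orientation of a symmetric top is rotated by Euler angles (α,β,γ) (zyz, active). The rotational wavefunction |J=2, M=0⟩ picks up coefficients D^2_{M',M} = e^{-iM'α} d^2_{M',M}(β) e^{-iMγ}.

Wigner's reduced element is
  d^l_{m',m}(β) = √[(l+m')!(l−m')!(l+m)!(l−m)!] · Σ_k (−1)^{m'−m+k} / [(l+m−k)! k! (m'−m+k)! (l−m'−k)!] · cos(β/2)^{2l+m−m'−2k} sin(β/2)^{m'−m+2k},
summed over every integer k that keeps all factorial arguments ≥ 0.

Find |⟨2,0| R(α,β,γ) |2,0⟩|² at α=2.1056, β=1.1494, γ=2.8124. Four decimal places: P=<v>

Split into d^2_{0,0}(β=1.1494) × two z-phases.
Half-angle: c=0.839355, s=0.543583. N=√(2·2·2·2)=4.000000
The bounds max(0,m−m')=0 and min(l+m,l−m')=2 give 3 terms
  k=0: (−1)^0·4.0000/(4)·0.8394^4·0.5436^0 = +0.496345
  k=1: (−1)^1·4.0000/(1)·0.8394^2·0.5436^2 = -0.832690
  k=2: (−1)^2·4.0000/(4)·0.8394^0·0.5436^4 = +0.087310
d^2_{0,0}(1.1494) = +0.496345 -0.832690 +0.087310 = -0.249036
|D^2_{0,0}|² = |d^2_{0,0}(β)|² = (-0.249036)² = 0.062019 (the z-rotation phases have unit modulus)

P=0.0620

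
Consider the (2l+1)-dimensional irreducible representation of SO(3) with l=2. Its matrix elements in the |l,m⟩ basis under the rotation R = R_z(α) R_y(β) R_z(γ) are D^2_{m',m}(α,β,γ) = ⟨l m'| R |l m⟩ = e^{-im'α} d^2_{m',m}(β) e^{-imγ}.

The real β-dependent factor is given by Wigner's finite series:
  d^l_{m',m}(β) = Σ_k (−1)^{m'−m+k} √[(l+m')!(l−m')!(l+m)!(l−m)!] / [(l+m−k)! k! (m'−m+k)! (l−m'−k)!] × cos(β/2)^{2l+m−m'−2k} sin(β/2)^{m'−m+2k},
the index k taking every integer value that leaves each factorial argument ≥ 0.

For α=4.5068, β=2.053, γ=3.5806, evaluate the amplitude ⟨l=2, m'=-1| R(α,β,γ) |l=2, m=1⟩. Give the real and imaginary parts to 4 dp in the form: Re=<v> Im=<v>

D^2_{-1,1}(4.5068,2.053,3.5806) = e^{-i·-1·4.5068}·d^2_{-1,1}(2.053)·e^{-i·1·3.5806}. Compute d first:
Half-angle: c=0.517816, s=0.855492. N=√(1·6·6·1)=6.000000
The bounds max(0,m−m')=2 and min(l+m,l−m')=3 give 2 terms
  k=2: (−1)^0·6.0000/(2)·0.5178^2·0.8555^2 = +0.588714
  k=3: (−1)^1·6.0000/(6)·0.5178^0·0.8555^4 = -0.535628
d^2_{-1,1}(2.053) = +0.588714 -0.535628 = +0.053086
Phases: e^{-i·(-1)·4.5068}=-0.204144-0.978941i, e^{-i·(1)·3.5806}=-0.905174+0.425041i ⇒ D=+0.031898+0.042434i

Re=0.0319 Im=0.0424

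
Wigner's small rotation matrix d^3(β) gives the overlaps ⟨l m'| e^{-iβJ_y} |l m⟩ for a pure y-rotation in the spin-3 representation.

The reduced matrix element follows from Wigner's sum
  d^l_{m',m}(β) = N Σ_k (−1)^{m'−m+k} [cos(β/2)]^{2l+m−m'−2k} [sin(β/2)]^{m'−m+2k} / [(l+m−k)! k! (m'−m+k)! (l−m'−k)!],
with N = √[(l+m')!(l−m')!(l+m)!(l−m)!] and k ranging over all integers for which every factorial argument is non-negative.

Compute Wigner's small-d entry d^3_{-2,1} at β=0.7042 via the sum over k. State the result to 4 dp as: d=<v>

d^3_{-2,1}(β=0.7042) via Wigner's sum:
Half-angle: c=0.938651, s=0.344870. N=√(1·120·24·2)=75.894664
k: max(0,(1)−(-2))=3 … min(3+(1),3−(-2))=4
  k=3: (−1)^0·75.8947/(12)·0.9387^3·0.3449^3 = +0.214539
  k=4: (−1)^1·75.8947/(24)·0.9387^1·0.3449^5 = -0.014480
d^3_{-2,1}(0.7042) = +0.214539 -0.014480 = +0.200059

d=0.2001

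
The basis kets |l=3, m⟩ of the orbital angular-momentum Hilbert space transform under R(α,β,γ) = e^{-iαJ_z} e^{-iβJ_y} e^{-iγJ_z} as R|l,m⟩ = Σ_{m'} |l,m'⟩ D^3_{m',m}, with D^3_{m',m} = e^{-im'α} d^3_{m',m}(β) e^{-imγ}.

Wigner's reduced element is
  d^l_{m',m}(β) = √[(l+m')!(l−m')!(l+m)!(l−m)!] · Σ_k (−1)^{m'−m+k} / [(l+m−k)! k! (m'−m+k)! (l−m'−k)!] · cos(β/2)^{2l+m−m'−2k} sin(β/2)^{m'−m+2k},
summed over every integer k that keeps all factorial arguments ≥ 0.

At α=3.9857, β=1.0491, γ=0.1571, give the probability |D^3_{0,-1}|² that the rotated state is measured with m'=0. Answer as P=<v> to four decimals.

P=0.0082

D^3_{0,-1}(3.9857,1.0491,0.1571) = e^{-i·0·3.9857}·d^3_{0,-1}(1.0491)·e^{-i·-1·0.1571}. Compute d first:
Half-angle: c=0.865549, s=0.500824. N=√(6·6·2·24)=41.569219
The bounds max(0,m−m')=0 and min(l+m,l−m')=2 give 3 terms
  k=0: (−1)^1·41.5692/(12)·0.8655^5·0.5008^1 = -0.842820
  k=1: (−1)^2·41.5692/(4)·0.8655^3·0.5008^3 = +0.846529
  k=2: (−1)^3·41.5692/(12)·0.8655^1·0.5008^5 = -0.094473
d^3_{0,-1}(1.0491) = -0.842820 +0.846529 -0.094473 = -0.090764
|D^3_{0,-1}|² = |d^3_{0,-1}(β)|² = (-0.090764)² = 0.008238 (the z-rotation phases have unit modulus)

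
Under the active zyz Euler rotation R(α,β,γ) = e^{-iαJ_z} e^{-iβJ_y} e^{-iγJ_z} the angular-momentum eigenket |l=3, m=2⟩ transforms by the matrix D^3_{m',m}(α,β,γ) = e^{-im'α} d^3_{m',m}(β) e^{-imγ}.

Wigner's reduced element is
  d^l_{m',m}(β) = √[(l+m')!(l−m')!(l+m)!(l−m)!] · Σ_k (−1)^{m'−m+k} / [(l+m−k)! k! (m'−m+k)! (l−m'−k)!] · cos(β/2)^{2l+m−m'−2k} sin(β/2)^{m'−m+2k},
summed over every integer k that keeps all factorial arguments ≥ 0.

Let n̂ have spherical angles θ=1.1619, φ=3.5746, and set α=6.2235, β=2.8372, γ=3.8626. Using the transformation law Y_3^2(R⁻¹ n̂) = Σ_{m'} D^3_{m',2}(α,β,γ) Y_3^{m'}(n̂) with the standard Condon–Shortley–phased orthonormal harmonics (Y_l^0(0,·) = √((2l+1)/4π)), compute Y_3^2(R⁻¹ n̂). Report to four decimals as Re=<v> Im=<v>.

Re=0.3373 Im=0.1954

Need the full column D^3_{m',2} for m'=−3..3 at α=6.2235, β=2.8372, γ=3.8626.
cos(β/2)=0.151609, sin(β/2)=0.988440
d^3_{-3,2}: single k=5 term ⇒ +0.350392;  D = -0.017608-0.349950i
d^3_{-2,2}: k∈[4..5] ⇒ +0.109705 -0.932617 = -0.822912;  D = -0.007744+0.822876i
d^3_{-1,2}: k∈[3..4] ⇒ +0.021284 -0.452354 = -0.431070;  D = -0.029762+0.430041i
d^3_{0,2}: k∈[2..3] ⇒ +0.002827 -0.120175 = -0.117348;  D = -0.015071+0.116376i
d^3_{1,2}: k∈[1..2] ⇒ +0.000250 -0.021284 = -0.021034;  D = -0.003941+0.020662i
d^3_{2,2}: k∈[0..1] ⇒ +0.000012 -0.002581 = -0.002569;  D = -0.000631+0.002490i
d^3_{3,2}: single k=0 term ⇒ -0.000194;  D = -0.000059+0.000185i
Y_3^{m'}(θ=1.1619,φ=3.5746) and Σ D·Y over m':
  (-0.0176-0.3499i)·(-0.0865+0.3105i)  (-0.0077+0.8229i)·(+0.2216-0.2606i)  (-0.0298+0.4300i)·(+0.0564-0.0261i)  (-0.0151+0.1164i)·(-0.3278+0.0000i)  (-0.0039+0.0207i)·(-0.0564-0.0261i)  (-0.0006+0.0025i)·(+0.2216+0.2606i)  (-0.0001+0.0002i)·(+0.0865+0.3105i)
Y_3^2(R⁻¹ n̂) = +0.337285+0.195415i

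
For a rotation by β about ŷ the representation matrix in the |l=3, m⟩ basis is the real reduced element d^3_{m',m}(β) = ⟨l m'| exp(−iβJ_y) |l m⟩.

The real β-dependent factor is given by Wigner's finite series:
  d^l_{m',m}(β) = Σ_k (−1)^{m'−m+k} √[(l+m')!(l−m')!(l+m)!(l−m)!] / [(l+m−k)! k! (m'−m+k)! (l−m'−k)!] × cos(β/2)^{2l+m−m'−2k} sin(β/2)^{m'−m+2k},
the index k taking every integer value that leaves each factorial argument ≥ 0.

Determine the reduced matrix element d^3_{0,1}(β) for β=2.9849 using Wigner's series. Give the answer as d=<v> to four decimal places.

d=0.2621

d^3_{0,1}(β=2.9849) via Wigner's sum:
Half-angle: c=0.078266, s=0.996932. N=√(6·6·24·2)=41.569219
k: max(0,(1)−(0))=1 … min(3+(1),3−(0))=3
  k=1: (−1)^0·41.5692/(12)·0.0783^5·0.9969^1 = +0.000010
  k=2: (−1)^1·41.5692/(4)·0.0783^3·0.9969^3 = -0.004937
  k=3: (−1)^2·41.5692/(12)·0.0783^1·0.9969^5 = +0.266989
d^3_{0,1}(2.9849) = +0.000010 -0.004937 +0.266989 = +0.262063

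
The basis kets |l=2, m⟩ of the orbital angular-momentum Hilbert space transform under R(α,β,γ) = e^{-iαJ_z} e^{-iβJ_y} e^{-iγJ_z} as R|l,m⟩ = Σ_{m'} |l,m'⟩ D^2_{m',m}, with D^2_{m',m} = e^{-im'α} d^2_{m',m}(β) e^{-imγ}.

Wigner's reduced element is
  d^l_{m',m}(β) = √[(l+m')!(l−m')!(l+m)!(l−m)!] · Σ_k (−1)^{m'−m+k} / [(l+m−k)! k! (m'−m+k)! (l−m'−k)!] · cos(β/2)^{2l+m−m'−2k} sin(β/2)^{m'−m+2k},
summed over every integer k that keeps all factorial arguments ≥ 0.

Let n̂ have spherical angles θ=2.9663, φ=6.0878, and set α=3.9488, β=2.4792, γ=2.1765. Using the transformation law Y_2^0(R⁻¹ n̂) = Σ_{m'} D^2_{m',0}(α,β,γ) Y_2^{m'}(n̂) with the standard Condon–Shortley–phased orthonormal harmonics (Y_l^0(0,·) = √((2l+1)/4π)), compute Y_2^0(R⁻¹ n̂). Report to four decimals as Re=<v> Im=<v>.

Re=0.1734 Im=0.0000

Need the full column D^2_{m',0} for m'=−2..2 at α=3.9488, β=2.4792, γ=2.1765.
cos(β/2)=0.325175, sin(β/2)=0.945654
d^2_{-2,0}: single k=2 term ⇒ +0.231619;  D = -0.010100+0.231398i
d^2_{-1,0}: k∈[1..2] ⇒ +0.079645 -0.673580 = -0.593935;  D = +0.410717+0.429034i
d^2_{0,0}: k∈[0..2] ⇒ +0.011181 -0.378231 +0.799704 = +0.432653;  D = +0.432653+0.000000i
d^2_{1,0}: k∈[0..1] ⇒ -0.079645 +0.673580 = +0.593935;  D = -0.410717+0.429034i
d^2_{2,0}: single k=0 term ⇒ +0.231619;  D = -0.010100-0.231398i
Y_2^{m'}(θ=2.9663,φ=6.0878) and Σ D·Y over m':
  (-0.0101+0.2314i)·(+0.0109+0.0045i)  (+0.4107+0.4290i)·(-0.1301-0.0258i)  (+0.4327+0.0000i)·(+0.6020+0.0000i)  (-0.4107+0.4290i)·(+0.1301-0.0258i)  (-0.0101-0.2314i)·(+0.0109-0.0045i)
Y_2^0(R⁻¹ n̂) = +0.173368-0.000000i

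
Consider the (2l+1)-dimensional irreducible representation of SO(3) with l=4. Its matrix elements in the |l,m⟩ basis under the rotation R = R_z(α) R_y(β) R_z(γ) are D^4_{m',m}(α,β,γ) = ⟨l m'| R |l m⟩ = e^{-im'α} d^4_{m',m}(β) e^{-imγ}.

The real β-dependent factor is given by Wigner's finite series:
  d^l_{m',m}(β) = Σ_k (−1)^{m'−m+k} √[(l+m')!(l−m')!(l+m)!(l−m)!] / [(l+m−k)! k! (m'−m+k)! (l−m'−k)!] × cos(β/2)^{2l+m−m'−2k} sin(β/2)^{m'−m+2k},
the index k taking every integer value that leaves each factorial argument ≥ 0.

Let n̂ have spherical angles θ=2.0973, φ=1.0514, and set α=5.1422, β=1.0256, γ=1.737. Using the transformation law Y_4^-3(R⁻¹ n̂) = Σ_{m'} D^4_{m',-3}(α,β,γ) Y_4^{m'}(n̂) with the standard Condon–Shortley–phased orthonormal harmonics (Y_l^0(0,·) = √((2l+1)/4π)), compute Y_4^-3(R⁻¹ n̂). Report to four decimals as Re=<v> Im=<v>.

Re=-0.1169 Im=-0.3050

Need the full column D^4_{m',-3} for m'=−4..4 at α=5.1422, β=1.0256, γ=1.737.
cos(β/2)=0.871374, sin(β/2)=0.490619
d^4_{-4,-3}: single k=1 term ⇒ +0.529325;  D = +0.422327+0.319099i
d^4_{-3,-3}: k∈[0..1] ⇒ +0.332382 -0.737590 = -0.405208;  D = +0.087340-0.395683i
d^4_{-2,-3}: k∈[0..1] ⇒ -0.700231 +0.665950 = -0.034280;  D = +0.033509-0.007232i
d^4_{-1,-3}: k∈[0..1] ⇒ +0.836348 -0.441891 = +0.394457;  D = -0.236319-0.315832i
d^4_{0,-3}: k∈[0..1] ⇒ -0.701973 +0.222536 = -0.479437;  D = -0.229270+0.421065i
d^4_{1,-3}: k∈[0..1] ⇒ +0.441891 -0.084052 = +0.357840;  D = +0.356993+0.024600i
d^4_{2,-3}: k∈[0..1] ⇒ -0.211116 +0.022309 = -0.188807;  D = -0.066690-0.176637i
d^4_{3,-3}: k∈[0..1] ⇒ +0.074127 -0.003357 = +0.070770;  D = -0.049769+0.050312i
d^4_{4,-3}: single k=0 term ⇒ -0.016864;  D = +0.015841+0.005785i
Y_4^{m'}(θ=2.0973,φ=1.0514) and Σ D·Y over m':
  (+0.4223+0.3191i)·(-0.1200+0.2162i)  (+0.0873-0.3957i)·(+0.4064-0.0051i)  (+0.0335-0.0072i)·(-0.0974-0.1654i)  (-0.2363-0.3158i)·(+0.1257-0.2199i)  (-0.2293+0.4211i)·(-0.2479+0.0000i)  (+0.3570+0.0246i)·(-0.1257-0.2199i)  (-0.0667-0.1766i)·(-0.0974+0.1654i)  (-0.0498+0.0503i)·(-0.4064-0.0051i)  (+0.0158+0.0058i)·(-0.1200-0.2162i)
Y_4^-3(R⁻¹ n̂) = -0.116893-0.304988i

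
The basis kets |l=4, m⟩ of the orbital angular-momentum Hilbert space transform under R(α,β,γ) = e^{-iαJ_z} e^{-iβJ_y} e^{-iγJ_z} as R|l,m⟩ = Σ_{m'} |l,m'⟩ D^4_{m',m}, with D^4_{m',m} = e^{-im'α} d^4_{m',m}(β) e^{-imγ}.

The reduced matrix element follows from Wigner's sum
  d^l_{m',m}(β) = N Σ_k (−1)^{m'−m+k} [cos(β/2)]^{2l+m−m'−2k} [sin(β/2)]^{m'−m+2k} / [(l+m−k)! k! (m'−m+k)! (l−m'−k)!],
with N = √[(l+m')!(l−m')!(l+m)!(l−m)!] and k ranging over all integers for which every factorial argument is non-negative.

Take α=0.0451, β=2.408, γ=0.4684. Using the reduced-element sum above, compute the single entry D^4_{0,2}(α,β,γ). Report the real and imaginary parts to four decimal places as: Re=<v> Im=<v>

First d^4_{0,2}(β=2.408), then the phase factors e^{-i(0)α} and e^{-i(2)γ}:
Half-angle: c=0.358627, s=0.933481. N=√(24·24·720·2)=910.735966
k∈{2,3,4} keeps every argument non-negative
  k=2: (−1)^0·910.7360/(96)·0.3586^6·0.9335^2 = +0.017587
  k=3: (−1)^1·910.7360/(36)·0.3586^4·0.9335^4 = -0.317748
  k=4: (−1)^2·910.7360/(96)·0.3586^2·0.9335^6 = +0.807309
d^4_{0,2}(2.408) = +0.017587 -0.317748 +0.807309 = +0.507148
Attach z-rotation phases: D = e^{-i(0)(0.0451)}·(+0.507148)·e^{-i(2)(0.4684)} = +0.300419-0.408592i

Re=0.3004 Im=-0.4086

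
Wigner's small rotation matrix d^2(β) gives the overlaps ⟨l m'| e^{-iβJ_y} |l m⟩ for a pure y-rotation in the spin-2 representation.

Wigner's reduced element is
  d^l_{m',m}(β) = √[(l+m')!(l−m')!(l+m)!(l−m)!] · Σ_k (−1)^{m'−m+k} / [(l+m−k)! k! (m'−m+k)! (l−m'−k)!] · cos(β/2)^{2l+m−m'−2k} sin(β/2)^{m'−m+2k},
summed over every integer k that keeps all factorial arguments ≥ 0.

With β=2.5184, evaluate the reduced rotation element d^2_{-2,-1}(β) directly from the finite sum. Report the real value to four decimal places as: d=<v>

d=0.0549

d^2_{-2,-1}(β=2.5184) via Wigner's sum:
Half-angle: c=0.306578, s=0.951845. N=√(1·24·1·6)=12.000000
k: max(0,(-1)−(-2))=1 … min(2+(-1),2−(-2))=1
  k=1: (−1)^0·12.0000/(6)·0.3066^3·0.9518^1 = +0.054856
d^2_{-2,-1}(2.5184) = +0.054856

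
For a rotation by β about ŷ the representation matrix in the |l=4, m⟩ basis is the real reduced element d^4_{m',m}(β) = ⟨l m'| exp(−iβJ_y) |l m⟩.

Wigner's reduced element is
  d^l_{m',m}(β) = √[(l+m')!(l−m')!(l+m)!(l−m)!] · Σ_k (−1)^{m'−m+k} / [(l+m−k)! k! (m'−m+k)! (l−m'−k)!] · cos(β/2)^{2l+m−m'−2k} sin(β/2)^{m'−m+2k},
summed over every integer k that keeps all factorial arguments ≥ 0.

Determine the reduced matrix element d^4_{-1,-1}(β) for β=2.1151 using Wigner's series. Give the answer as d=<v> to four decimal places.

d=-0.2056

d^4_{-1,-1}(β=2.1151) via Wigner's sum:
With c≡cos(β/2)=0.491008 and s≡sin(β/2)=0.871155, N=[6·120·6·120]^{1/2}=720.000000
The bounds max(0,m−m')=0 and min(l+m,l−m')=3 give 4 terms
  k=0: (−1)^0·720.0000/(720)·0.4910^8·0.8712^0 = +0.003378
  k=1: (−1)^1·720.0000/(48)·0.4910^6·0.8712^2 = -0.159519
  k=2: (−1)^2·720.0000/(24)·0.4910^4·0.8712^4 = +1.004285
  k=3: (−1)^3·720.0000/(72)·0.4910^2·0.8712^6 = -1.053780
d^4_{-1,-1}(2.1151) = +0.003378 -0.159519 +1.004285 -1.053780 = -0.205635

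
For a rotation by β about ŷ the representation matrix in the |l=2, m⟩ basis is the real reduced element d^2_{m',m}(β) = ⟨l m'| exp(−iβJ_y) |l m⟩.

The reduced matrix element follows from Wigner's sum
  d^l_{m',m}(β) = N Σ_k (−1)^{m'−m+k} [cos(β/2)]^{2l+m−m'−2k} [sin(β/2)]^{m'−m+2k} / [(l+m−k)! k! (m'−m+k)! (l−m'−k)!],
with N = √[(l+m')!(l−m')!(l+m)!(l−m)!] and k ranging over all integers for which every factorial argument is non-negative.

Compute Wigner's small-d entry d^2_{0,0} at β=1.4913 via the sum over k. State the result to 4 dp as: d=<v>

d=-0.4905

d^2_{0,0}(β=1.4913) via Wigner's sum:
Half-angle: c=0.734647, s=0.678449. N=√(2·2·2·2)=4.000000
k∈{0,1,2} keeps every argument non-negative
  k=0: (−1)^0·4.0000/(4)·0.7346^4·0.6784^0 = +0.291283
  k=1: (−1)^1·4.0000/(1)·0.7346^2·0.6784^2 = -0.993694
  k=2: (−1)^2·4.0000/(4)·0.7346^0·0.6784^4 = +0.211870
d^2_{0,0}(1.4913) = +0.291283 -0.993694 +0.211870 = -0.490540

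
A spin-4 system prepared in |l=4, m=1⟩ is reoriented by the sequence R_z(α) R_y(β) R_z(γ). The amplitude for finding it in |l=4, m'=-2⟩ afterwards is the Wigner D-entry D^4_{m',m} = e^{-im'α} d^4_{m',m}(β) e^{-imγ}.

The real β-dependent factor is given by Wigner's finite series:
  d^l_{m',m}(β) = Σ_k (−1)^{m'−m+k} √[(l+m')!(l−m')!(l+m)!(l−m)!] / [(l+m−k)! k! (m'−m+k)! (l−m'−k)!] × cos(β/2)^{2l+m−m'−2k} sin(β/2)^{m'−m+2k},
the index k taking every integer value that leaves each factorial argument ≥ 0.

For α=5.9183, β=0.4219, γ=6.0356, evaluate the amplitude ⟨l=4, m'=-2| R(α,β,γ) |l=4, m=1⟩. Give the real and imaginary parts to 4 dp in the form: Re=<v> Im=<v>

Re=0.0958 Im=-0.0502

D^4_{-2,1}(5.9183,0.4219,6.0356) = e^{-i·-2·5.9183}·d^4_{-2,1}(0.4219)·e^{-i·1·6.0356}. Compute d first:
c=cos(0.4219/2)=0.977832, s=sin(0.4219/2)=0.209389; N=√[2·720·120·6]=1018.233765
k∈{3,4,5} keeps every argument non-negative
  k=3: (−1)^0·1018.2338/(72)·0.9778^5·0.2094^3 = +0.116064
  k=4: (−1)^1·1018.2338/(48)·0.9778^3·0.2094^5 = -0.007983
  k=5: (−1)^2·1018.2338/(240)·0.9778^1·0.2094^7 = +0.000073
d^4_{-2,1}(0.4219) = +0.116064 -0.007983 +0.000073 = +0.108154
Phases: e^{-i·(-2)·5.9183}=+0.745327-0.666699i, e^{-i·(1)·6.0356}=+0.969507+0.245064i ⇒ D=+0.095823-0.050153i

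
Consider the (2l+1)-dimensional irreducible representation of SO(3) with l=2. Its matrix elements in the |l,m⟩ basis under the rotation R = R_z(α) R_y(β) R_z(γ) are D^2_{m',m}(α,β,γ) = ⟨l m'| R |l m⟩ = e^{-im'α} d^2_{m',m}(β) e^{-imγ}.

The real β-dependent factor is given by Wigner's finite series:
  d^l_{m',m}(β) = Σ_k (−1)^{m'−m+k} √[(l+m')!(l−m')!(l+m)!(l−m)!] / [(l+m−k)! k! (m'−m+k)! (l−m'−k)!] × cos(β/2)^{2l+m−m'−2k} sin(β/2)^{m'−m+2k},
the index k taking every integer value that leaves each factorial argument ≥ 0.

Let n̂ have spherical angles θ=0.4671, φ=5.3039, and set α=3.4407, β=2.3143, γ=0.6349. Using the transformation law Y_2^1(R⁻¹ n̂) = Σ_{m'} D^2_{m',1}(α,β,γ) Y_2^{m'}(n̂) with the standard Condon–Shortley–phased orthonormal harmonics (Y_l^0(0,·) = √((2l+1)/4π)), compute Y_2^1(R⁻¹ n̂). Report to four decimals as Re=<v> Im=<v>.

Need the full column D^2_{m',1} for m'=−2..2 at α=3.4407, β=2.3143, γ=0.6349.
cos(β/2)=0.401951, sin(β/2)=0.915661
d^2_{-2,1}: single k=3 term ⇒ +0.617174;  D = +0.616758-0.022636i
d^2_{-1,1}: k∈[2..3] ⇒ +0.406384 -0.702974 = -0.296590;  D = +0.280025-0.097732i
d^2_{0,1}: k∈[1..2] ⇒ +0.145656 -0.755880 = -0.610224;  D = -0.491310+0.361922i
d^2_{1,1}: k∈[0..1] ⇒ +0.026103 -0.406384 = -0.380281;  D = +0.226122-0.305749i
d^2_{2,1}: single k=0 term ⇒ -0.118928;  D = -0.039401+0.112211i
Y_2^{m'}(θ=0.4671,φ=5.3039) and Σ D·Y over m':
  (+0.6168-0.0226i)·(-0.0296+0.0725i)  (+0.2800-0.0977i)·(+0.1732+0.2578i)  (-0.4913+0.3619i)·(+0.4389+0.0000i)  (+0.2261-0.3057i)·(-0.1732+0.2578i)  (-0.0394+0.1122i)·(-0.0296-0.0725i)
Y_2^1(R⁻¹ n̂) = -0.109602+0.370316i

Re=-0.1096 Im=0.3703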